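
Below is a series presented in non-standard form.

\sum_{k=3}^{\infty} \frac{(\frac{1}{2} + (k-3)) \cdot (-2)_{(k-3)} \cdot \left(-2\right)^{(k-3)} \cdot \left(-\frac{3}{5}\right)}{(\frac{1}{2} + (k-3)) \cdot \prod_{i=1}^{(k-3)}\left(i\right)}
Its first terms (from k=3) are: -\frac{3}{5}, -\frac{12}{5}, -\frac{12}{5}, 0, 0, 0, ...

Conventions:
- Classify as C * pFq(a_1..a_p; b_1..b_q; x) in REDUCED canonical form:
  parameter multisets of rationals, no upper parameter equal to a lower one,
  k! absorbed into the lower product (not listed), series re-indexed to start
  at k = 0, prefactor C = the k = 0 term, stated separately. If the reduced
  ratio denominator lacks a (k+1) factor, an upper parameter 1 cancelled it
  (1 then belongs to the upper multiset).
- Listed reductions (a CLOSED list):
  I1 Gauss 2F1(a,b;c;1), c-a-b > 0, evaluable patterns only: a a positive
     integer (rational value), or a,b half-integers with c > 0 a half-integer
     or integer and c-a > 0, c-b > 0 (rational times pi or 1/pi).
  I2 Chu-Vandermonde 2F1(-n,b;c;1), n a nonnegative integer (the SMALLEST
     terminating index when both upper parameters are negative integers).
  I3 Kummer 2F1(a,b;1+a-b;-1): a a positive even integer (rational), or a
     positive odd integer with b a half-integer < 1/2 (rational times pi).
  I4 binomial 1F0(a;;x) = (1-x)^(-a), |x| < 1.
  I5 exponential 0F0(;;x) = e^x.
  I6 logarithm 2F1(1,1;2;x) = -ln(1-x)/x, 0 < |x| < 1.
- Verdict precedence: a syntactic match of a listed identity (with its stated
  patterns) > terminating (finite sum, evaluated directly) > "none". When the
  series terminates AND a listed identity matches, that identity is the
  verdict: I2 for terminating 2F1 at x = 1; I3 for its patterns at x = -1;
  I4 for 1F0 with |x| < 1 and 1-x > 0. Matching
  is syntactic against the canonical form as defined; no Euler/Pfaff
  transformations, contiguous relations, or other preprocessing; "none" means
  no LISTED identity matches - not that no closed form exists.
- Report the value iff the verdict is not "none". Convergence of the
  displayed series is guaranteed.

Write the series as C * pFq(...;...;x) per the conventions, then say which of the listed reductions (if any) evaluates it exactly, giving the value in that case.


Reduced: x = -2, 1F0, upper = {-2}, lower = {-}, C = -\frac{3}{5}. Verdict: terminating - the sum ends at index 2 because -2 is a negative integer; exact evaluation follows. Value: -\frac{27}{5}.

Structural cue: t_0 being -\frac{3}{5}, the product of the first k integers (C = -3/5) is k!.
Term ratio: r(k) = -2 * (k-2) / [(k+1)] - rational; roots negated = parameters, x = -2, C = -\frac{3}{5}.


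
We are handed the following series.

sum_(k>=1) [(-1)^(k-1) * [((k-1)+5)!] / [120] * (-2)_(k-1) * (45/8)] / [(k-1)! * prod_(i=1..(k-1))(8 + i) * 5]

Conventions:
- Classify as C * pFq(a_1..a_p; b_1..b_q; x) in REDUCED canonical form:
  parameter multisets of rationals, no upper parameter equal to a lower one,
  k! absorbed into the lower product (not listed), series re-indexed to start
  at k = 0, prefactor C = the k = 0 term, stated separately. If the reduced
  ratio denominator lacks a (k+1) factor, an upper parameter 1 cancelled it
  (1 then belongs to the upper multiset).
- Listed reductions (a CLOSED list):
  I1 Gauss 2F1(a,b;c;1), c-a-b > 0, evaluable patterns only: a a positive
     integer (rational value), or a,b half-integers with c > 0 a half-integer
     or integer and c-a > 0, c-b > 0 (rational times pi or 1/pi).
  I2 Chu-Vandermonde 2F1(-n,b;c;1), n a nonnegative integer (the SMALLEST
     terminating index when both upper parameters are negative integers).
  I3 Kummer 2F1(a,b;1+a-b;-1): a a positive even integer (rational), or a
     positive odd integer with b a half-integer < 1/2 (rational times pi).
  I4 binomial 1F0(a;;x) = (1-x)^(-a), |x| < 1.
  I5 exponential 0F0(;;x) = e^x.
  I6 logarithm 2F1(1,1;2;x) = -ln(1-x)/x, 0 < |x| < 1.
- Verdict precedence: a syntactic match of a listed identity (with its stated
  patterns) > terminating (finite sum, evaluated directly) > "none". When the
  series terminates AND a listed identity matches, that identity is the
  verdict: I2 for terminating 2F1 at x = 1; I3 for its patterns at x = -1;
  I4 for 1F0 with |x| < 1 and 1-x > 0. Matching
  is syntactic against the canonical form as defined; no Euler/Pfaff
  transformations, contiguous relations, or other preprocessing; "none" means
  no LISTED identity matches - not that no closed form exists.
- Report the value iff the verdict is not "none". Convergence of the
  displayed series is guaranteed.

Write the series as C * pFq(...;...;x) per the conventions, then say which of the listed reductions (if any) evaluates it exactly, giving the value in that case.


Key step: from the first term 9/8: the factorial ratio (C = 9/8, x = -1) (k+a-1)!/(a-1)! is a rising factorial (a)_k.
Consecutive-term ratio: r(k) = (-1) * (k-2) (k+6) / [(k+9) (k+1)] - rational; roots negated = parameters, x = (-1), C = 9/8.

Classification (C = 9/8): 2F1 with upper {-2, 6}, lower {9}, argument x = -1. Verdict (x = -1): Kummer's theorem (I3) applies (x = -1; c = 9 equals 1+a-b for upper {-2, 6}: listed pattern). Exact value: 63/20.


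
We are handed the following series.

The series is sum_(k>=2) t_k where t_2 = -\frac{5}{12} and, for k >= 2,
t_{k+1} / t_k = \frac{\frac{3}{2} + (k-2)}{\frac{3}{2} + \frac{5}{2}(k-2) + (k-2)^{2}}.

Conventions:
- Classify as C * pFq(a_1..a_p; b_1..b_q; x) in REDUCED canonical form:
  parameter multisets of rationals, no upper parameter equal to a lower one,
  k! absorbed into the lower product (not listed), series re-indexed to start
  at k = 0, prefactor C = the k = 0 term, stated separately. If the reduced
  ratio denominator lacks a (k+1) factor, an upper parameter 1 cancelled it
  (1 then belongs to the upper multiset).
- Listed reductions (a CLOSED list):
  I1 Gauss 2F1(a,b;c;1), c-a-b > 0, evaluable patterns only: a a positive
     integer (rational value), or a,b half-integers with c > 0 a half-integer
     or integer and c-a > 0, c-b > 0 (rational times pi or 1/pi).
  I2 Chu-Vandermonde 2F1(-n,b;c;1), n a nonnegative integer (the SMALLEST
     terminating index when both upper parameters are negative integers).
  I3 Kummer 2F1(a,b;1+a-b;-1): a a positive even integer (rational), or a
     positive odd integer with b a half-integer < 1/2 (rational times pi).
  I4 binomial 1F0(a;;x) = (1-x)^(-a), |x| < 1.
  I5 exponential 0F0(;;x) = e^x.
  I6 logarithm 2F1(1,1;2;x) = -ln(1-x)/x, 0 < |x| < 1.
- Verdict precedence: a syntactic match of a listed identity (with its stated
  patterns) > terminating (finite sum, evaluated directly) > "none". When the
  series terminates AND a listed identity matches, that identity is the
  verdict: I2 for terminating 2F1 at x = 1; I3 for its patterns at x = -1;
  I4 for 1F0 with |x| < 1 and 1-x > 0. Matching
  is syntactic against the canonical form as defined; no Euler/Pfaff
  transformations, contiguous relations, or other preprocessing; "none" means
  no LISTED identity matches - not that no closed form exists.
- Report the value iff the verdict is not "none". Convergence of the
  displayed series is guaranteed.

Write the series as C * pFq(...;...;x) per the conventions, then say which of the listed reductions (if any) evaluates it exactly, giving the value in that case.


First insight: t_0 = -\frac{5}{12} here, and the ratio is unreduced: k + 3/2 divides both sides (prefactor -5/12).
Step ratio: r(k) = 1 * 1 / [(k+1)] - rational; roots negated = parameters, x = 1, C = -\frac{5}{12}.

Reduced: x = 1, 0F0, upper = {-}, lower = {-}, C = -\frac{5}{12}. Verdict: exponential (I5) matches (the 0F0 exponential series at x = 1). Value: \left(-\frac{5}{12}\right) \cdot e^{1}.


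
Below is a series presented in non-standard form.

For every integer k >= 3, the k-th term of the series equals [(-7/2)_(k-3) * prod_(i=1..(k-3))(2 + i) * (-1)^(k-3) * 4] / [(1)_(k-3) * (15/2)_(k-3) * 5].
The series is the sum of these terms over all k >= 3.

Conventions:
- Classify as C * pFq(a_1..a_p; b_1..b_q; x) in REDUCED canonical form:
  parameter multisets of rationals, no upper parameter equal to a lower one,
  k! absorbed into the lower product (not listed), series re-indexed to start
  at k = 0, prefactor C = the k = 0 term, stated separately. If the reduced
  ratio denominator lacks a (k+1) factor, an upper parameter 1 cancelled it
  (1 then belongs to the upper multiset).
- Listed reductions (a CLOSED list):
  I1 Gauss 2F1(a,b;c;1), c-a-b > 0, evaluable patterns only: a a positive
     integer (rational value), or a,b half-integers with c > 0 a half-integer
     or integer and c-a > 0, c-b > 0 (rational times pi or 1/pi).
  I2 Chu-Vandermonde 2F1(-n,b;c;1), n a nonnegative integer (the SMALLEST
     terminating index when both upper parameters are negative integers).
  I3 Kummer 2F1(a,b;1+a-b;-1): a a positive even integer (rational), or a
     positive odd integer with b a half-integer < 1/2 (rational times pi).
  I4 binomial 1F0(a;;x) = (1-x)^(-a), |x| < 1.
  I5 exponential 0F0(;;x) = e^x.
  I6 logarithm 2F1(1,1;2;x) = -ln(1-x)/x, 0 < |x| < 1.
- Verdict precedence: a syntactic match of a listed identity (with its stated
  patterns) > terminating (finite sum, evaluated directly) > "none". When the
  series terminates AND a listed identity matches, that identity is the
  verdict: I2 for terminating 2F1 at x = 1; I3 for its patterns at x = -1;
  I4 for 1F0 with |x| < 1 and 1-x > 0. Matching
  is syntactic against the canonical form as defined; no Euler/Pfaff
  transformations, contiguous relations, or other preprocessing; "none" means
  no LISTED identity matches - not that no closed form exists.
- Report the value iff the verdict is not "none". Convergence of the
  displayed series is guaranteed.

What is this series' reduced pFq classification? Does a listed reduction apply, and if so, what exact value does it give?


At argument -1: a 2F1 with upper {-7/2, 3}, lower {15/2}, scaled by C = 4/5. Verdict at x = -1: the Kummer evaluation I3 matches (x = -1; c = 15/2 equals 1+a-b for upper {-7/2, 3}: listed pattern). Its exact value is (9009/10240) * pi.

Key step: x = (-1) and (1)_k (prefactor 4/5) is k! itself.
Ratio: r(k) = (-1) * (k-7/2) (k+3) / [(k+15/2) (k+1)] - rational in k. x = (-1); t_0 = 4/5; negate the roots.


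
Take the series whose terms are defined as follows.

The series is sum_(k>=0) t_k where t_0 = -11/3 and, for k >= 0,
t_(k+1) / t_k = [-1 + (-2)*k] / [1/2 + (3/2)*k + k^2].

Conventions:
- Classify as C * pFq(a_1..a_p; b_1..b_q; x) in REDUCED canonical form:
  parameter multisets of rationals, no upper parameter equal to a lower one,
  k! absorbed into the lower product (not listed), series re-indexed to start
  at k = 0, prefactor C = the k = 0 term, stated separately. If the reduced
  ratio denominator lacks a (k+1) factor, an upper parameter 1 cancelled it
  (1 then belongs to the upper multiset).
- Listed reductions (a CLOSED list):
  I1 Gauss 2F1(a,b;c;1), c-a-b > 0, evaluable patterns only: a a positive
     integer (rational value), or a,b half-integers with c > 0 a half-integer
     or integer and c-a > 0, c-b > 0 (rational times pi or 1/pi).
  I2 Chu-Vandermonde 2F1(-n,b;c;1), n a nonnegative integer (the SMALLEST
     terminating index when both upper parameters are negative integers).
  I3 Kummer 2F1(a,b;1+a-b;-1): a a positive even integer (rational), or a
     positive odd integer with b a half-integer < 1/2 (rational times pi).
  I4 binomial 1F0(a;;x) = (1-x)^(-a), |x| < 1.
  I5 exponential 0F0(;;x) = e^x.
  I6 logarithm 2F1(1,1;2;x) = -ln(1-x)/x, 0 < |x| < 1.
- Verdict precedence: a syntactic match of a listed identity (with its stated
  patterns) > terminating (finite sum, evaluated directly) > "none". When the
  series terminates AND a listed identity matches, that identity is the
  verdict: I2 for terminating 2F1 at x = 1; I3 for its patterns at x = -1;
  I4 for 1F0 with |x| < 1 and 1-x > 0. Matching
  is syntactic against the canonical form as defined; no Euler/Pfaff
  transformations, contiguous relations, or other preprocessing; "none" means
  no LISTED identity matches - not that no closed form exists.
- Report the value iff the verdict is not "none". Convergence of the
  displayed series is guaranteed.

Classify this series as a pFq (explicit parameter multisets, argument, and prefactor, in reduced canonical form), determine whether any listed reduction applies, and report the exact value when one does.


Key observation: x = (-2) and factor the ratio over Q (C = -11/3): negated roots = parameters.
Step ratio: r(k) = (-2) * 1 / [(k+1)] - rational in k. x = (-2); t_0 = -11/3; negate the roots.

Reduced: x = -2, 0F0, upper = {-}, lower = {-}, C = -11/3. Verdict: this is the I5 exponential reduction (the 0F0 exponential series at x = -2). Value: (-11/3) * e^(-2).


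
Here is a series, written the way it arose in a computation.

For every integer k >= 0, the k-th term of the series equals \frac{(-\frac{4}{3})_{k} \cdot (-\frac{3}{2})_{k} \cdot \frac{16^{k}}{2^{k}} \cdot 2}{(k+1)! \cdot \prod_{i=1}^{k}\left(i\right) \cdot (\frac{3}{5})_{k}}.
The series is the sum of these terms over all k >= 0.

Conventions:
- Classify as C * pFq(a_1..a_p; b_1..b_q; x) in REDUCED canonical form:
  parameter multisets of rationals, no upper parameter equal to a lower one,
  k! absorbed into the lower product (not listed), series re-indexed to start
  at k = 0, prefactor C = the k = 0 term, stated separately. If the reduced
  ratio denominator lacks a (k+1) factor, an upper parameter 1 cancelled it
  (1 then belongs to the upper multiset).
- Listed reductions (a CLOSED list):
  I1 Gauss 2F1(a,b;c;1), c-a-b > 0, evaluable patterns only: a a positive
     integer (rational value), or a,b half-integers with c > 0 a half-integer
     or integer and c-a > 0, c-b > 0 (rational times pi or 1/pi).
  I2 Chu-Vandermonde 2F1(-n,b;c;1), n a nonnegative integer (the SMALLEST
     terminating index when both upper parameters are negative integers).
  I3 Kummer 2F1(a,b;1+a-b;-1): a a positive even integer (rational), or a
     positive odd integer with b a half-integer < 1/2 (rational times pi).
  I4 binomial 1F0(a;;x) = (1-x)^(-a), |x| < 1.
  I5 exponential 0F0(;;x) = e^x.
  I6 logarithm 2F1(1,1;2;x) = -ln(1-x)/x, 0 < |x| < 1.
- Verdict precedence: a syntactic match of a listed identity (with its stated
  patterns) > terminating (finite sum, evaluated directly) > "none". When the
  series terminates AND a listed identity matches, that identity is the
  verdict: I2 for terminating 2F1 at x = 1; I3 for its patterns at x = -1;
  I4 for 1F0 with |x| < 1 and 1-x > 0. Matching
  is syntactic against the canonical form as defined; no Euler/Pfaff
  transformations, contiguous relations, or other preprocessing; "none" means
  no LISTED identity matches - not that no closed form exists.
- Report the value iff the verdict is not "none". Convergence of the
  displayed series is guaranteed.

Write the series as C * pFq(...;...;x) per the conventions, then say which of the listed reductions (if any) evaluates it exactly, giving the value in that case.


Prefactor 2, argument 8: 2F2 with upper {-\frac{3}{2}, -\frac{4}{3}} over lower {\frac{3}{5}, 2}. Verdict: none (x = 8): each listed identity misses the multisets {-\frac{3}{2}, -\frac{4}{3}} ; {\frac{3}{5}, 2}.

First insight: t_0 = 2 here, and the denominator's factorial ratio (prefactor 2) is a lower Pochhammer.
Adjacent-term ratio: r(k) = 8 * (k-\frac{3}{2}) (k-\frac{4}{3}) / [(k+\frac{3}{5}) (k+2) (k+1)] - rational in k, leading ratio 8; with t_0 = 2, classification follows.


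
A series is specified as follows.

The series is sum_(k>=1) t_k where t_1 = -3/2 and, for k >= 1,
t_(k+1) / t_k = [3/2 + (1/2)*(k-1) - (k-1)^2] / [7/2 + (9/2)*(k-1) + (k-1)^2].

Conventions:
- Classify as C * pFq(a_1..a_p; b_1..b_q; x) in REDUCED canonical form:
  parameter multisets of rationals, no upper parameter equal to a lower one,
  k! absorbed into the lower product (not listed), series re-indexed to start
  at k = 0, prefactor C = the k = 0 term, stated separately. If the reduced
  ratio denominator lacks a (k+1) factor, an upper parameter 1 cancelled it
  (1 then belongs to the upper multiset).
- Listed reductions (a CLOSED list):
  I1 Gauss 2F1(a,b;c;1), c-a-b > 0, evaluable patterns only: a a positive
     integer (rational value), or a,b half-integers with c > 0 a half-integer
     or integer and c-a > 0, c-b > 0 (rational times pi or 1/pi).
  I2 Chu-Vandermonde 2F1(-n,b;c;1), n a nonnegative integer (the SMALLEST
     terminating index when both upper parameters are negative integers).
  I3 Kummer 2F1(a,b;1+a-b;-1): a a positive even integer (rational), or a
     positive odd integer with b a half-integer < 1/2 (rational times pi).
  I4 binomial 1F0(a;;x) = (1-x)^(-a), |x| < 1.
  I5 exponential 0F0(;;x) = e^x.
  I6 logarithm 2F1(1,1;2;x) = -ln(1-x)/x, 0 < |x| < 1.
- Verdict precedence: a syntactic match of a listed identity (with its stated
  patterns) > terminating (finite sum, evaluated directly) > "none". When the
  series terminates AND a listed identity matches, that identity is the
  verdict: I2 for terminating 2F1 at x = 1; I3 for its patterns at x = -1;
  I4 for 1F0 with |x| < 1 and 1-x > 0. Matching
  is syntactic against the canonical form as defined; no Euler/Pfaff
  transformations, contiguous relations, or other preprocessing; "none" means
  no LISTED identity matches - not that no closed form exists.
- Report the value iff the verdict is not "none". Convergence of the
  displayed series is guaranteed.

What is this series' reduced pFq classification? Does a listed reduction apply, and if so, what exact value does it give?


The tell: t_0 being -3/2, factor the ratio over Q (C = -3/2, x = -1): negated roots = parameters.
Step ratio: r(k) = (-1) * (k-3/2) (k+1) / [(k+7/2) (k+1)] - rational in k. x = (-1); t_0 = -3/2; negate the roots.

With C = -3/2: the canonical form is 2F1(-3/2, 1; 7/2; -1). Verdict: Kummer (I3) matches (x = -1; c = 7/2 equals 1+a-b for upper {-3/2, 1}: listed pattern). Value: (-45/64) * pi.


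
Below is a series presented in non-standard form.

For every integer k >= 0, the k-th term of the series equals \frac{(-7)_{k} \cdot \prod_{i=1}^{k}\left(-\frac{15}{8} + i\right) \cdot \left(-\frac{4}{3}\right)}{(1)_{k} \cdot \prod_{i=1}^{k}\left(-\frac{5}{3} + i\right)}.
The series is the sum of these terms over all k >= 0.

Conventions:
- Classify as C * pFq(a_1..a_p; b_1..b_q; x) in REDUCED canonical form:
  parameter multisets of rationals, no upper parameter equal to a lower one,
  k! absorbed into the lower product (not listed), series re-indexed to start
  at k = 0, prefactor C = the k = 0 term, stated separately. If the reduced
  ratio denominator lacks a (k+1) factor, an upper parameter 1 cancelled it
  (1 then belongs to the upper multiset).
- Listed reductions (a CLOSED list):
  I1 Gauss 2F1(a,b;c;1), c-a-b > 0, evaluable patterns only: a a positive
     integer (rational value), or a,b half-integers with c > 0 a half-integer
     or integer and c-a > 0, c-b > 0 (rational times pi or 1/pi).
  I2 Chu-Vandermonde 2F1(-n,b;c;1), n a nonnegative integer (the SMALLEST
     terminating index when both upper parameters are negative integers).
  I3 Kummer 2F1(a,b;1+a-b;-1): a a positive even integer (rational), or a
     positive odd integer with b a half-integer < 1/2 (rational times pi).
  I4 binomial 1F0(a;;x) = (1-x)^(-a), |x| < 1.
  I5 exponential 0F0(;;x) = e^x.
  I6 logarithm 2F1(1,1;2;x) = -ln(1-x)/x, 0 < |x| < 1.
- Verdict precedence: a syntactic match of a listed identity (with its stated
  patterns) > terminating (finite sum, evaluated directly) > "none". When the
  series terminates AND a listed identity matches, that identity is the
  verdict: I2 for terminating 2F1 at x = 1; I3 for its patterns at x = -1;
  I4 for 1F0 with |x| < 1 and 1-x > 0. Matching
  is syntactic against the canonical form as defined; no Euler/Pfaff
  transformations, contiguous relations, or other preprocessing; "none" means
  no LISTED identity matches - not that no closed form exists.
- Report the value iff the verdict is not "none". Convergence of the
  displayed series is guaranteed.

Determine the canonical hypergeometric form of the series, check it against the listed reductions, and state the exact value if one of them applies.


Canonical form: C = -\frac{4}{3} times 2F1 with upper {-7, -\frac{7}{8}}, lower {-\frac{2}{3}}, x = 1. Verdict (x = 1): Chu-Vandermonde (I2) applies (terminating 2F1 at x = 1 with n = 7, b = -7/8, c = -\frac{2}{3}). Exact value: \frac{31804180375}{5234491392}.

The tell: with t_0 = -\frac{4}{3}, (1)_k (C = -4/3) is k! itself.
Ratio: r(k) = 1 * (k-7) (k-\frac{7}{8}) / [(k-\frac{2}{3}) (k+1)] - rational in k, leading ratio 1; with t_0 = -\frac{4}{3}, classification follows.


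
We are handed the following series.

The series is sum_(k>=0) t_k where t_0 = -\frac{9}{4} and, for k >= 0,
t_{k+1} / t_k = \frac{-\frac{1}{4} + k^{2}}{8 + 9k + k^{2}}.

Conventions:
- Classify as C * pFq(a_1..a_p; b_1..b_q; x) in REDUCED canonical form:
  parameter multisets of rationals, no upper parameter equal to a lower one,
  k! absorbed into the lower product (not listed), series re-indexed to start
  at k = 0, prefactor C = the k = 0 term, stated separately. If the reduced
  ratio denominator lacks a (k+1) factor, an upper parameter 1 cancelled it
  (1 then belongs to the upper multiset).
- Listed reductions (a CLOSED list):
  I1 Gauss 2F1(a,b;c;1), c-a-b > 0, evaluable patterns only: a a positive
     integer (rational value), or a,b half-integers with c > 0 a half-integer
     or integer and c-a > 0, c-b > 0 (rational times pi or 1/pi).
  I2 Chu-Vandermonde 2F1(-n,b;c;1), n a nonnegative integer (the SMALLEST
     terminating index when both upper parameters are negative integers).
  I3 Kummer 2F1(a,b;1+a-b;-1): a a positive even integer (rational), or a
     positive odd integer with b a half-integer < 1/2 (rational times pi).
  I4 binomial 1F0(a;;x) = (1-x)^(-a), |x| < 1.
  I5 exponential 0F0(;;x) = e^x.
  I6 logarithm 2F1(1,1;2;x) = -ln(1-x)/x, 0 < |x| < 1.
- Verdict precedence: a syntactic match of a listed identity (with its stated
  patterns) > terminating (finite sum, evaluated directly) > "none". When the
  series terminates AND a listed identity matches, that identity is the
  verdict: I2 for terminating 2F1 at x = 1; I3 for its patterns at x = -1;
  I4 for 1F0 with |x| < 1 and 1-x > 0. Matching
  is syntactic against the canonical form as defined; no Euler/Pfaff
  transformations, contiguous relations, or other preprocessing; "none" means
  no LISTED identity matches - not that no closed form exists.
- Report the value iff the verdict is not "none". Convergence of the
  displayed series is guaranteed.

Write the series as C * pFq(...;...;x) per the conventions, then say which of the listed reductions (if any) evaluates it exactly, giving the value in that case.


At argument 1: a 2F1 with upper {-\frac{1}{2}, \frac{1}{2}}, lower {8}, scaled by C = -\frac{9}{4}. Verdict: the half-integer Gauss pattern (I1) matches (x = 1; upper {-\frac{1}{2}, \frac{1}{2}} half-integers, c = 8 in the evaluable pattern). Value: \left(-\frac{2097152}{306735}\right) / \pi.

Structural cue: from the first term -\frac{9}{4}: factor the ratio over Q (C = -9/4, x = 1): negated roots = parameters.
Step ratio: r(k) = 1 * (k-\frac{1}{2}) (k+\frac{1}{2}) / [(k+8) (k+1)] - rational in k, leading ratio 1; with t_0 = -\frac{9}{4}, classification follows.


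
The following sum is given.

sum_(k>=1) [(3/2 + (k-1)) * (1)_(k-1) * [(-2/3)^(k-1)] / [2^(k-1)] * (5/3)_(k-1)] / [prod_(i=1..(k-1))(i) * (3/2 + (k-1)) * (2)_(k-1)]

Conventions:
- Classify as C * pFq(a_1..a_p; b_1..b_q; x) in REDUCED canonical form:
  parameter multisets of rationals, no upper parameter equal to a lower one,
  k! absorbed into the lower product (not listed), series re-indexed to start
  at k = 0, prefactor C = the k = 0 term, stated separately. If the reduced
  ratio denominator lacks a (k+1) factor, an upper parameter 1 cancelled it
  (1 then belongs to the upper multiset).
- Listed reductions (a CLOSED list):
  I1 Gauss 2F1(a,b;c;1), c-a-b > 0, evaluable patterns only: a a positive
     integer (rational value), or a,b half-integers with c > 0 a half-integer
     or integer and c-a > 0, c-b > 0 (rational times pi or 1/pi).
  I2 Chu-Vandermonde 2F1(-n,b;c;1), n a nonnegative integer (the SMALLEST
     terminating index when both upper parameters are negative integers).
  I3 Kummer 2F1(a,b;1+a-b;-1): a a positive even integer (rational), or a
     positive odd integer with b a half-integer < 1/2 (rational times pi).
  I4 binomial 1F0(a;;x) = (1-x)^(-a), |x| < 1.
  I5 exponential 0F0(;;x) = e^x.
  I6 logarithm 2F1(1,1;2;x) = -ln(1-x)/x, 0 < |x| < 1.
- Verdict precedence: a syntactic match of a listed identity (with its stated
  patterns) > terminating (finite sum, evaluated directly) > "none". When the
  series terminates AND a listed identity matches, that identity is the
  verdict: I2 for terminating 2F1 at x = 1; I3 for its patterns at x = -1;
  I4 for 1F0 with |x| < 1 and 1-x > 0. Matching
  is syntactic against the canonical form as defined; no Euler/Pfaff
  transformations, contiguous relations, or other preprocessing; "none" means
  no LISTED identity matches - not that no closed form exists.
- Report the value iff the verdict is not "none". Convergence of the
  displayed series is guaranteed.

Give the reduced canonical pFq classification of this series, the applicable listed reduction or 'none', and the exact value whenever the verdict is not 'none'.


The series (x = -1/3) is 2F1: upper {1, 5/3}, lower {2}, prefactor 1. Verdict: none. Every listed pattern misses the 2F1 form at -1/3, upper {1, 5/3}.

The tell: t_0 = 1 here, and the product of the first k integers (C = 1) is k!.
Step ratio: r(k) = (-1/3) * (k+1) (k+5/3) / [(k+2) (k+1)] - rational; roots negated = parameters, x = (-1/3), C = 1.


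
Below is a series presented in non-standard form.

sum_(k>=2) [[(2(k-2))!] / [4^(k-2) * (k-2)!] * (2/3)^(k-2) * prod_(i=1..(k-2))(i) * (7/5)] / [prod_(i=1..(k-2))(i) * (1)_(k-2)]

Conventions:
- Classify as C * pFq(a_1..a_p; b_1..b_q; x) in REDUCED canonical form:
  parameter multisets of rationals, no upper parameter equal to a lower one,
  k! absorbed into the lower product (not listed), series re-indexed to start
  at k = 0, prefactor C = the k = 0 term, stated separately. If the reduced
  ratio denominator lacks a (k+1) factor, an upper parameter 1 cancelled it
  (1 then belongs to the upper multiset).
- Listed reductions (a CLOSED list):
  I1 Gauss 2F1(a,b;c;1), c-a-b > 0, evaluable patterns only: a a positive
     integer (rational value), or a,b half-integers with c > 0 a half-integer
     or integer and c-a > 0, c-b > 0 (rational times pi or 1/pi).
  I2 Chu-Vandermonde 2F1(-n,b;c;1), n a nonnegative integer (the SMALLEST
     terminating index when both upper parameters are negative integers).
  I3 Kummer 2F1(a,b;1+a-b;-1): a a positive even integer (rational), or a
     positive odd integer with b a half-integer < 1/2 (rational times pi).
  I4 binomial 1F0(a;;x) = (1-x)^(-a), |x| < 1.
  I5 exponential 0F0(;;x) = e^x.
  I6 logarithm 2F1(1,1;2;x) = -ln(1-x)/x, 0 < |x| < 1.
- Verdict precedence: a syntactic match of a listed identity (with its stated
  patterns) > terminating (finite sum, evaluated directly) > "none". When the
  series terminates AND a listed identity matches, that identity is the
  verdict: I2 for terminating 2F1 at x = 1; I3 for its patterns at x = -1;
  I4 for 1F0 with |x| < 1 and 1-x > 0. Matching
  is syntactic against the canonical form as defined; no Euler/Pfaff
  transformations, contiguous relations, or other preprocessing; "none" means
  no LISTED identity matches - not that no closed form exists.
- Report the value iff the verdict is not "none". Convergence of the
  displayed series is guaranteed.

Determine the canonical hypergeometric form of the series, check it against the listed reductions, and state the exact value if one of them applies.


At argument 2/3: a 1F0 with upper {1/2}, lower {-}, scaled by C = 7/5. Verdict: the binomial series (I4) matches (the 1F0 binomial series: exponent -1/2, x = 2/3). Sum: (7/5) * (1/3)^(-1/2).

Key step: with t_0 = 7/5, the (2k)!/(4^k k!) block (C = 7/5, x = 2/3) is the Pochhammer (1/2)_k.
Consecutive-term ratio: r(k) = (2/3) * (k+1/2) / [(k+1)] ; factor over Q: parameters, x = (2/3), and C = 7/5.


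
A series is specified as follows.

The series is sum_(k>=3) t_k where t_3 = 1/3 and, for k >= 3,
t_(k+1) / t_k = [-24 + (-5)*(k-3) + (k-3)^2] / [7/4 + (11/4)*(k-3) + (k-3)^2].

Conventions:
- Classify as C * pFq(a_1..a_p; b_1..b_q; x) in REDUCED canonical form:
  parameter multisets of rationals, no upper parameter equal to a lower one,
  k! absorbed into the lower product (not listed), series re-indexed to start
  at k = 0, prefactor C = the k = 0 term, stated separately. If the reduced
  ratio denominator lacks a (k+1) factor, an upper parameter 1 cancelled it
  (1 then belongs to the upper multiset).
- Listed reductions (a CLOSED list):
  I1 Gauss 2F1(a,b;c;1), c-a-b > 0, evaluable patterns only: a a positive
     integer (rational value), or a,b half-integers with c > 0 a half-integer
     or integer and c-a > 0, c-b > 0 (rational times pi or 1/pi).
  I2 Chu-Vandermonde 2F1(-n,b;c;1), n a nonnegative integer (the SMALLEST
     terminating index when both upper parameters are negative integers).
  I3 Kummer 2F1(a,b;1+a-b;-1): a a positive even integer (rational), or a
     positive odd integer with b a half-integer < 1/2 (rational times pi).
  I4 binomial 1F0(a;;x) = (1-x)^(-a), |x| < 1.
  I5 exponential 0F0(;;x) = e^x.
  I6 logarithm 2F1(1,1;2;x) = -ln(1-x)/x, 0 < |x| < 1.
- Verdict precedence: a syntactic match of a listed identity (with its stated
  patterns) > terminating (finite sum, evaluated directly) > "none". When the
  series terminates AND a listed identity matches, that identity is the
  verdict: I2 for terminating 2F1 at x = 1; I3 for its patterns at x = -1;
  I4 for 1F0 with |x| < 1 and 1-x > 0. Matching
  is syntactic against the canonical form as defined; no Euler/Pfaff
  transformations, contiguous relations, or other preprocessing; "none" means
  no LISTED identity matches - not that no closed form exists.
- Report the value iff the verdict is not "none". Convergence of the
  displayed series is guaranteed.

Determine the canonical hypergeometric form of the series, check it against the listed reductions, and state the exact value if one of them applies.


Classification (C = 1/3): 2F1 with upper {-8, 3}, lower {7/4}, argument x = 1. Verdict: this is Vandermonde's identity (I2) (terminating 2F1 at x = 1 with n = 8, b = 3, c = 7/4). Hence: 1/5859.

Key observation: from the first term 1/3: the expanded ratio factors over Q; C = 1/3, x = 1, roots give parameters.
Step ratio: r(k) = 1 * (k-8) (k+3) / [(k+7/4) (k+1)] - rational in k, leading ratio 1; with t_0 = 1/3, classification follows.


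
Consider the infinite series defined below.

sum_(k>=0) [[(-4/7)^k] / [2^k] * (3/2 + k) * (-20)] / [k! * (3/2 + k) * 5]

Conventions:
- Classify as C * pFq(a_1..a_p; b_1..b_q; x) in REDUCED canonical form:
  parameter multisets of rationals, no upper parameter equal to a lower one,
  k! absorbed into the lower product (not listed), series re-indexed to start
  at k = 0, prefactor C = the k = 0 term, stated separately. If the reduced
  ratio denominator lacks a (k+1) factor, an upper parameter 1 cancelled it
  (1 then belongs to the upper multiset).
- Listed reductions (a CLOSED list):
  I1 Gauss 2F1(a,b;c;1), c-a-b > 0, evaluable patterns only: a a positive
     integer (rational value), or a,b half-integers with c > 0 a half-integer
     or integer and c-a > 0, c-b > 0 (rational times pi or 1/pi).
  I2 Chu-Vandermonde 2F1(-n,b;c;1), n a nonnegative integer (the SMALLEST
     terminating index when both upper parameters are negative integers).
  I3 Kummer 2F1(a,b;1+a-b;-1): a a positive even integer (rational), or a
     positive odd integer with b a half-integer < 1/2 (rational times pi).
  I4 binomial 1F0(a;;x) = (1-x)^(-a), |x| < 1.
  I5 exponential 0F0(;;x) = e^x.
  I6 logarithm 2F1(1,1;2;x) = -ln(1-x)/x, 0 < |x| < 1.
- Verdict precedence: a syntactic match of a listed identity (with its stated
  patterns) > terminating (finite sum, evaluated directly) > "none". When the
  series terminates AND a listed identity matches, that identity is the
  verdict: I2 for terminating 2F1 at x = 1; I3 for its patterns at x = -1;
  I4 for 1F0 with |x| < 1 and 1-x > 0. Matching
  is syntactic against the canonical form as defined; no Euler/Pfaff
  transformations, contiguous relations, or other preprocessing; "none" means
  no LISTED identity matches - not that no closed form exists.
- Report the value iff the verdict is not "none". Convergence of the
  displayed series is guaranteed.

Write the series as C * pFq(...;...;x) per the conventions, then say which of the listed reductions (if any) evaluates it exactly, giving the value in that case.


Prefactor -4, argument -2/7: 0F0 with upper {-} over lower {-}. Verdict: the exponential series (I5) fires (the 0F0 exponential series at x = -2/7). Value: (-4) * e^(-2/7).

Key observation: x = (-2/7) and the two k-th powers (prefactor -4) combine into one argument.
Adjacent-term ratio: r(k) = (-2/7) * 1 / [(k+1)] - rational; roots negated = parameters, x = (-2/7), C = -4.


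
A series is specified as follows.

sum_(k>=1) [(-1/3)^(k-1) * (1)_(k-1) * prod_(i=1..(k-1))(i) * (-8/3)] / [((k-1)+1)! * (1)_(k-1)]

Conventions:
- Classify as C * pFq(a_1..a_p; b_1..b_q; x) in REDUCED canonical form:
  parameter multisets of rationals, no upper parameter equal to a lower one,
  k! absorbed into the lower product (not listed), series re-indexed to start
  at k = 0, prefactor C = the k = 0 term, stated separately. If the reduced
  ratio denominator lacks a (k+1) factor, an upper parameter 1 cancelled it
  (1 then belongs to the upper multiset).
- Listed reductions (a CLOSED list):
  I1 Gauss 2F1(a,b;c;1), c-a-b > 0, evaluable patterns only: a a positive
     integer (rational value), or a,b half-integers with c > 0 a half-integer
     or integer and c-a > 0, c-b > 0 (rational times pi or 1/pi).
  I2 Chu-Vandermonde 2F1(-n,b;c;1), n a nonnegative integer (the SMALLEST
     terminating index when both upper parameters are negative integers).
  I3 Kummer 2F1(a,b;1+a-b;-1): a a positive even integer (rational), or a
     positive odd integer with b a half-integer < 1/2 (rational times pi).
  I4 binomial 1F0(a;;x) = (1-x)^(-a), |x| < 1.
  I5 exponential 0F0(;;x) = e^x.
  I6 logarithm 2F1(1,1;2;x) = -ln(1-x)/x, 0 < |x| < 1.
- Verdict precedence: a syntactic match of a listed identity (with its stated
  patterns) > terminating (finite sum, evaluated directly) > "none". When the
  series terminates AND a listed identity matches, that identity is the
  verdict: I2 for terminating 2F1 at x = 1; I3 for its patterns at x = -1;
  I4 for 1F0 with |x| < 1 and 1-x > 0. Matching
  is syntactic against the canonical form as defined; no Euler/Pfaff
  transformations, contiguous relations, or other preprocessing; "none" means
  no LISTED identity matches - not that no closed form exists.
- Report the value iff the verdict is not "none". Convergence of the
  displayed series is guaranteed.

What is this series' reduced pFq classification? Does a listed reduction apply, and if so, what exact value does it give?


x = -1/3 here; the reduced form reads 2F1, upper {1, 1}, lower {2}, C = -8/3. Verdict: the logarithmic series (I6) applies (the logarithm: parameters (1,1;2), x = -1/3). Hence: (-8) * ln(4/3).

Key step: t_0 = -8/3 here, and (1)_k (C = -8/3, x = -1/3) is k! itself.
Ratio: r(k) = (-1/3) * (k+1) (k+1) / [(k+2) (k+1)] ; factor over Q: parameters, x = (-1/3), and C = -8/3.


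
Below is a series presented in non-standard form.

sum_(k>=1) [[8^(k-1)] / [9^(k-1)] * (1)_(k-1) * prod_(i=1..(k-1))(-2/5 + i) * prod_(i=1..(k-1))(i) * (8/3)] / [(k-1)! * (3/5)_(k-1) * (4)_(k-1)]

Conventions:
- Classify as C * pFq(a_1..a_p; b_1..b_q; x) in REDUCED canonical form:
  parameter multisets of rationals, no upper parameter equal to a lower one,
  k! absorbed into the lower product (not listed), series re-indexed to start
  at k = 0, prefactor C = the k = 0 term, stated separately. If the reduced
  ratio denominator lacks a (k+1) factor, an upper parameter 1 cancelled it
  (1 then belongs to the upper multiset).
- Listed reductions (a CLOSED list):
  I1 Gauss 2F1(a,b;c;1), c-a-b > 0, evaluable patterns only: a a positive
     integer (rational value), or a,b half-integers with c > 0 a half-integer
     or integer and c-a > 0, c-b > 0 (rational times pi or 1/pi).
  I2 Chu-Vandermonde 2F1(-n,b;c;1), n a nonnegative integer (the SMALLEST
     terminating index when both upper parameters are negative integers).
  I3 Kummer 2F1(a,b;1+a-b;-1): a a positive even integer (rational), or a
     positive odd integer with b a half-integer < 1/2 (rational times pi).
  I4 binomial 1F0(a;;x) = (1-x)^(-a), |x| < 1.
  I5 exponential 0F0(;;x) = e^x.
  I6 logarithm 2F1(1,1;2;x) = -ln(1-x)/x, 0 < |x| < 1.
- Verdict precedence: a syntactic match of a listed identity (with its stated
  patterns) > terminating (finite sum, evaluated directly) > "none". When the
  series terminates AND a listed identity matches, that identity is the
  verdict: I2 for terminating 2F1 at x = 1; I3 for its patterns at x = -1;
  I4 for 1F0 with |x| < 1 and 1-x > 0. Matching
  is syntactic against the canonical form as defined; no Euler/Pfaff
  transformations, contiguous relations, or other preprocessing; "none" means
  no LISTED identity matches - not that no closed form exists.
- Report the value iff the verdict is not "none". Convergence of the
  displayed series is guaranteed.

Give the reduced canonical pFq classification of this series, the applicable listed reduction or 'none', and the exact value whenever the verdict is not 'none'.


Prefactor 8/3, argument 8/9: 2F1 with upper {1, 1} over lower {4}. Verdict: no listed reduction: x = 8/9 and upper {1, 1} fail every I1-I6 pattern.

First insight: with t_0 = 8/3, the two geometric factors (prefactor 8/3) combine into one argument.
Ratio: r(k) = (8/9) * (k+1) (k+1) / [(k+4) (k+1)] - rational in k, leading ratio (8/9); with t_0 = 8/3, classification follows.


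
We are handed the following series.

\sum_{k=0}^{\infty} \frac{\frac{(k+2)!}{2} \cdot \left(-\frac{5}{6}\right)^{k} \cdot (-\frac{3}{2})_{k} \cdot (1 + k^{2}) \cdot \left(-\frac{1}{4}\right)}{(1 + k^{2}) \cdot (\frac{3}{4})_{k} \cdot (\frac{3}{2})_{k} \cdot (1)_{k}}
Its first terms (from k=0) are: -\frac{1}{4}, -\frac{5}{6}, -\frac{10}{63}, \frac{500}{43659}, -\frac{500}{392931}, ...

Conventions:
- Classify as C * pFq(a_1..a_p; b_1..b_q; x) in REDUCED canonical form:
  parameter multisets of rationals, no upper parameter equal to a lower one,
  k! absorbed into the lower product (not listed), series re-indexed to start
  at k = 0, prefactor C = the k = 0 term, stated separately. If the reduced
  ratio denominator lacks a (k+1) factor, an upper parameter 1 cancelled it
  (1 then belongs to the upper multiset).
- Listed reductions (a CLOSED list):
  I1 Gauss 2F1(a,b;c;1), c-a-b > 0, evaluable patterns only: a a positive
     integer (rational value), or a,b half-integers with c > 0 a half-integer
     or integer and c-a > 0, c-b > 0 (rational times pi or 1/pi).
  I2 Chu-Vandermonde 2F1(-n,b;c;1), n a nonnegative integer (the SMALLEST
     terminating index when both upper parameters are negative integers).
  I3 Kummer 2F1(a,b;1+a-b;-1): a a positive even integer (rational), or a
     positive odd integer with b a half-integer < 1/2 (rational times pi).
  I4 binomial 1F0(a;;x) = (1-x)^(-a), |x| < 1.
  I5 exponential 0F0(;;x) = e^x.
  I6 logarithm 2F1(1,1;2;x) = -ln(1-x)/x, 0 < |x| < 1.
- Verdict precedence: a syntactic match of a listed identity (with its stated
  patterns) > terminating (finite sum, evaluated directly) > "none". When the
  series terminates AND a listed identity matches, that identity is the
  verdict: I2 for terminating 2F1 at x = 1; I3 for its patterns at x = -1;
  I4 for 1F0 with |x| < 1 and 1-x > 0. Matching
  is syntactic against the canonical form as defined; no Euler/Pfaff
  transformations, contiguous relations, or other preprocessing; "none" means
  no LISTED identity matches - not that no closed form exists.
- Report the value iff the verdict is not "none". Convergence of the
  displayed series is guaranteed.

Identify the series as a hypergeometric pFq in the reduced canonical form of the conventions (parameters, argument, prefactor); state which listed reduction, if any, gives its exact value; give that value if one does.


Prefactor -\frac{1}{4}, argument -\frac{5}{6}: 2F2 with upper {-\frac{3}{2}, 3} over lower {\frac{3}{4}, \frac{3}{2}}. Verdict: none here - no I1-I6 shape fits x = -\frac{5}{6} with lower {\frac{3}{4}, \frac{3}{2}}.

Key observation: with t_0 = -\frac{1}{4}, the factorial ratio (C = -1/4, x = -5/6) (k+a-1)!/(a-1)! is a rising factorial (a)_k.
Adjacent-term ratio: r(k) = -\frac{5}{6} * (k-\frac{3}{2}) (k+3) / [(k+\frac{3}{4}) (k+\frac{3}{2}) (k+1)] ; factor over Q: parameters, x = -\frac{5}{6}, and C = -\frac{1}{4}.
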